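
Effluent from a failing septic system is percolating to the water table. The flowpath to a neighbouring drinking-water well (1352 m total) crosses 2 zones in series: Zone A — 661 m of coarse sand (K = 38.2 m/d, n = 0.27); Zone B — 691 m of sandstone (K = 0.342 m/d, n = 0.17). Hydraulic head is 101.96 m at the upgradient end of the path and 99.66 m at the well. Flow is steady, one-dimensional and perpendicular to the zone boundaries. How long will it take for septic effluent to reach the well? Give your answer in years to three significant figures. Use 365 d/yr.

718 years

Total head drop ΔH = 101.96 − 99.66 = 2.30 m
Steady 1-D flow in series ⇒ the Darcy flux q is identical in every zone and the zone head losses add (resistances L/K in series).
Σ(L/K) = 661/38.2 + 691/0.342 = 17.30 + 2020 = 2038 d
q = ΔH / Σ(L/K) = 2.30 / 2038 = 0.001129 m/d (same in every zone)
Zone A: v = q/n = 0.001129/0.27 = 0.004180 m/d → t_A = 661/0.004180 = 158100 d
Zone B: v = q/n = 0.001129/0.17 = 0.006639 m/d → t_B = 691/0.006639 = 104100 d
Total t = 158100 + 104100 = 262200 d
   = 262200 / 365 = 718 yr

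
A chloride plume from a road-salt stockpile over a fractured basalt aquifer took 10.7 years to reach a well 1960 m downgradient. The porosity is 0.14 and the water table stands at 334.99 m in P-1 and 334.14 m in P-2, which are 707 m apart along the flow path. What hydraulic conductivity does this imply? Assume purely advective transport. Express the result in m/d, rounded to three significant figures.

58.4 m/d

Hydraulic gradient i = (334.99 − 334.14) / 707 = 0.85 / 707 = 0.001202
t = 10.7 years = 3905 d
v = L / t = 1960 / 3905 = 0.5019 m/d
K = v · n / i = 0.5019 × 0.14 / 0.001202 = 58.4 m/d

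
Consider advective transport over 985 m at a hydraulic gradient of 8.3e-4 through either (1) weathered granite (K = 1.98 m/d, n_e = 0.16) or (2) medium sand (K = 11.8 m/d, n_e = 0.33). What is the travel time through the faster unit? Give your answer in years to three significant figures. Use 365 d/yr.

90.9 years

Unit 1 (weathered granite): v = 1.98×8.3e-4/0.16 = 0.01027 m/d, t = 985/0.01027 = 95900 d
Unit 2 (medium sand): v = 11.8×8.3e-4/0.33 = 0.02968 m/d, t = 985/0.02968 = 33190 d
Faster: 33190 d / 365 = 90.9 yr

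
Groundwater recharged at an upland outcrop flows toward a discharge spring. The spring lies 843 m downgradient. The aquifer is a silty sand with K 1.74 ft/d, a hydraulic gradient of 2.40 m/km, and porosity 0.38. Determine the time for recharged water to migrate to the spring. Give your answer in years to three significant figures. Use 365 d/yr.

690 years

K = 1.74 ft/d × 0.3048 = 0.5304 m/d
Darcy flux q = K·i = 0.5304 × 0.0024 = 0.001273 m/d
v = Ki/n = 0.5304·0.0024/0.38 = 0.003350 m/d
t = L / v = 843 / 0.003350 = 251700 d
   = 251700 / 365 = 690 yr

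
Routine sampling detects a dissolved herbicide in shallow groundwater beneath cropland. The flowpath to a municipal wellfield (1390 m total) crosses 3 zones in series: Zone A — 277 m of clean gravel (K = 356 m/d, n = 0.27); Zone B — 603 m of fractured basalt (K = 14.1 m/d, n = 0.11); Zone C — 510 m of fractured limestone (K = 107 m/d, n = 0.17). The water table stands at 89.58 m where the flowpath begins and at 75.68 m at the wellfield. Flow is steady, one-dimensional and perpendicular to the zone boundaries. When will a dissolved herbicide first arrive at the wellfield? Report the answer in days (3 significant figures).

792 days

Total head drop ΔH = 89.58 − 75.68 = 13.90 m
Continuity: the same q passes through each zone, so ΔH = q·Σ(L_j/K_j) — the zones act as resistances in series.
Σ(L/K) = 277/356 + 603/14.1 + 510/107 = 0.7781 + 42.77 + 4.766 = 48.31 d
q = ΔH / Σ(L/K) = 13.90 / 48.31 = 0.2877 m/d (same in every zone)
Zone A: v = q/n = 0.2877/0.27 = 1.066 m/d → t_A = 277/1.066 = 259.9 d
Zone B: v = q/n = 0.2877/0.11 = 2.616 m/d → t_B = 603/2.616 = 230.5 d
Zone C: v = q/n = 0.2877/0.17 = 1.692 m/d → t_C = 510/1.692 = 301.3 d
Total t = 259.9 + 230.5 + 301.3 = 791.8 d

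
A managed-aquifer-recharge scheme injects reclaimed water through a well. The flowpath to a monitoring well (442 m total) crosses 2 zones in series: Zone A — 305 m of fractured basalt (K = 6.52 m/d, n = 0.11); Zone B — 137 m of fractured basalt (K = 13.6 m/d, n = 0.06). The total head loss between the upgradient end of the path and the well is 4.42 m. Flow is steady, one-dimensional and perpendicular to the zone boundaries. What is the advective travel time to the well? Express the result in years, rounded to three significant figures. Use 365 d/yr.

Steady 1-D flow in series ⇒ the Darcy flux q is identical in every zone and the zone head losses add (resistances L/K in series).
Σ(L/K) = 305/6.52 + 137/13.6 = 46.78 + 10.07 = 56.85 d
q = ΔH / Σ(L/K) = 4.42 / 56.85 = 0.07774 m/d (same in every zone)
Zone A: v = q/n = 0.07774/0.11 = 0.7068 m/d → t_A = 305/0.7068 = 431.5 d
Zone B: v = q/n = 0.07774/0.06 = 1.296 m/d → t_B = 137/1.296 = 105.7 d
Total t = 431.5 + 105.7 = 537.3 d
   = 537.3 / 365 = 1.47 yr

1.47 years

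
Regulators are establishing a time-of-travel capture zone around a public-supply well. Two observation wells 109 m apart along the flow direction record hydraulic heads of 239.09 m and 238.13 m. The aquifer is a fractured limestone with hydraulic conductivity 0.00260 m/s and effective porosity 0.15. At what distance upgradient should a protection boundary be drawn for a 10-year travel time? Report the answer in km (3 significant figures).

Hydraulic gradient i = (239.09 − 238.13) / 109 = 0.96 / 109 = 0.008807
K = 0.00260 m/s × 86400 s/d = 224.6 m/d
q = Ki = 224.6 × 0.008807 = 1.978 m/d
Seepage velocity v = q / n = 1.978 / 0.15 = 13.19 m/d
T = 10 yr × 365 = 3650 d
L = v × T = 13.19 × 3650 = 48140 m
   = 48.1 km

48.1 km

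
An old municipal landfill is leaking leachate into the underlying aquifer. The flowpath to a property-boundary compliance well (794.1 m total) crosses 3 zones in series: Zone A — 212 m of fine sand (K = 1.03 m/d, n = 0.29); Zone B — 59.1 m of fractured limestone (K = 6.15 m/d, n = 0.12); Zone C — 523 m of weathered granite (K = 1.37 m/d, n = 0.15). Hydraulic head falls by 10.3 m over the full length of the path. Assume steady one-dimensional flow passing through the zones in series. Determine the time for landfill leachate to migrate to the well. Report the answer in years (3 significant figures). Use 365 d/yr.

Steady 1-D flow in series ⇒ the Darcy flux q is identical in every zone and the zone head losses add (resistances L/K in series).
Σ(L/K) = 212/1.03 + 59.1/6.15 + 523/1.37 = 205.8 + 9.610 + 381.8 = 597.2 d
q = ΔH / Σ(L/K) = 10.3 / 597.2 = 0.01725 m/d (same in every zone)
Zone A: v = q/n = 0.01725/0.29 = 0.05947 m/d → t_A = 212/0.05947 = 3565 d
Zone B: v = q/n = 0.01725/0.12 = 0.1437 m/d → t_B = 59.1/0.1437 = 411.2 d
Zone C: v = q/n = 0.01725/0.15 = 0.1150 m/d → t_C = 523/0.1150 = 4548 d
Total t = 3565 + 411.2 + 4548 = 8524 d
   = 8524 / 365 = 23.4 yr

23.4 years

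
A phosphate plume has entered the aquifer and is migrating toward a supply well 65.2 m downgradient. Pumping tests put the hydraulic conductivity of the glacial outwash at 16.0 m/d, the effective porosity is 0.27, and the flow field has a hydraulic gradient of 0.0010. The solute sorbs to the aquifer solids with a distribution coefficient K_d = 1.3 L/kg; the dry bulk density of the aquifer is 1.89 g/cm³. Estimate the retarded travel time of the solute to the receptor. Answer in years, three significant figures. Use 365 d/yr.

Specific discharge q = 16.0 × 0.0010 = 0.01600 m/d
v_s = q/n_e = 0.01600/0.27 = 0.05926 m/d
Retardation R = 1 + ρ_b·K_d/n = 1 + 1.89×1.3/0.27 = 10.10
Contaminant velocity v_c = v/R = 0.05926/10.10 = 0.005867 m/d
t = L/v_c = 65.2/0.005867 = 11110 d
   = 11110/365 = 30.4 yr

30.4 years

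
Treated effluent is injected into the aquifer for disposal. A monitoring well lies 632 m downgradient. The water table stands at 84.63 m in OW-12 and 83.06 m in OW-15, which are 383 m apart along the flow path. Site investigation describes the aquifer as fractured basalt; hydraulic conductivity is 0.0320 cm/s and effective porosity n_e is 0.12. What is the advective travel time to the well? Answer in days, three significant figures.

669 days

Hydraulic gradient i = (84.63 − 83.06) / 383 = 1.57 / 383 = 0.004099
K = 0.0320 cm/s × 864 = 27.65 m/d
Specific discharge q = 27.65 × 0.004099 = 0.1133 m/d
v_s = q/n_e = 0.1133/0.12 = 0.9445 m/d
t = L / v = 632 / 0.9445 = 669.2 d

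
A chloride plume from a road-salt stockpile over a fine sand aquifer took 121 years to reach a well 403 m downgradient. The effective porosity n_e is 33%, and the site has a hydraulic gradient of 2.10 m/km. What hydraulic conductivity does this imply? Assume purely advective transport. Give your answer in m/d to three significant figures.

1.43 m/d

t = 121 years = 44170 d
v = L / t = 403 / 44170 = 0.009125 m/d
K = v · n / i = 0.009125 × 0.33 / 0.0021 = 1.43 m/d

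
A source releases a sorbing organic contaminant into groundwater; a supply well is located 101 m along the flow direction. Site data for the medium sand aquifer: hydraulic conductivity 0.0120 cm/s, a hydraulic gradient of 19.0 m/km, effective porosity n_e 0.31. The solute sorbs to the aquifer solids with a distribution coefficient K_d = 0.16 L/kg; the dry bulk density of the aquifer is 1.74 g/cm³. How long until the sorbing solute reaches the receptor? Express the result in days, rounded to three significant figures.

302 days

K = 0.0120 cm/s × 864 = 10.37 m/d
Specific discharge q = 10.37 × 0.019 = 0.1970 m/d
v_s = q/n_e = 0.1970/0.31 = 0.6355 m/d
Retardation R = 1 + ρ_b·K_d/n = 1 + 1.74×0.16/0.31 = 1.898
Contaminant velocity v_c = v/R = 0.6355/1.898 = 0.3348 m/d
t = L/v_c = 101/0.3348 = 301.7 d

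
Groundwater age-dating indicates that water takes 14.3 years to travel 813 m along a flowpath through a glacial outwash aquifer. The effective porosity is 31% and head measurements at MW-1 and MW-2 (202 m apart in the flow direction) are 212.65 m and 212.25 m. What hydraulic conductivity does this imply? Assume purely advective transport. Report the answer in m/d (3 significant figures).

Hydraulic gradient i = (212.65 − 212.25) / 202 = 0.40 / 202 = 0.001980
t = 14.3 years = 5220 d
v = L / t = 813 / 5220 = 0.1558 m/d
K = v · n / i = 0.1558 × 0.31 / 0.001980 = 24.4 m/d

24.4 m/d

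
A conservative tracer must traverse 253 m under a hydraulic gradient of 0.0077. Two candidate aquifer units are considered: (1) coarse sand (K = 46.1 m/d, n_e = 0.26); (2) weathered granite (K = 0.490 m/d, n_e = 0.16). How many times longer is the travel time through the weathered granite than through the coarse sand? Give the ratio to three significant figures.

Unit 1 (coarse sand): v = 46.1×0.0077/0.26 = 1.365 m/d, t = 253/1.365 = 185.3 d
Unit 2 (weathered granite): v = 0.490×0.0077/0.16 = 0.02358 m/d, t = 253/0.02358 = 10730 d
t(weathered granite) / t(coarse sand) = 10730/185.3 = 57.9

57.9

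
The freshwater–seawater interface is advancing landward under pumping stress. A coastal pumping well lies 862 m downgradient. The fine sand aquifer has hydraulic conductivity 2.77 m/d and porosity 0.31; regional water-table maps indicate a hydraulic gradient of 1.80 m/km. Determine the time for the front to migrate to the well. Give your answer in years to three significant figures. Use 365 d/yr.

Specific discharge q = 2.77 × 0.0018 = 0.004986 m/d
Seepage velocity v = q / n = 0.004986 / 0.31 = 0.01608 m/d
t = L / v = 862 / 0.01608 = 53590 d
   = 53590 / 365 = 147 yr

147 years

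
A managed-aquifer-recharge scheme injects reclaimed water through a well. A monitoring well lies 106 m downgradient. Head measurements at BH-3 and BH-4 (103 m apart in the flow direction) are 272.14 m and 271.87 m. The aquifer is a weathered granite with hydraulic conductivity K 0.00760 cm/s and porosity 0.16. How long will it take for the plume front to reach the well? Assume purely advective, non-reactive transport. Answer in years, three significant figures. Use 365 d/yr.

2.70 years

Hydraulic gradient i = (272.14 − 271.87) / 103 = 0.27 / 103 = 0.002621
K = 0.00760 cm/s × 864 = 6.566 m/d
Specific discharge q = 6.566 × 0.002621 = 0.01721 m/d
Seepage velocity v = q / n = 0.01721 / 0.16 = 0.1076 m/d
t = L / v = 106 / 0.1076 = 985.3 d
   = 985.3 / 365 = 2.70 yr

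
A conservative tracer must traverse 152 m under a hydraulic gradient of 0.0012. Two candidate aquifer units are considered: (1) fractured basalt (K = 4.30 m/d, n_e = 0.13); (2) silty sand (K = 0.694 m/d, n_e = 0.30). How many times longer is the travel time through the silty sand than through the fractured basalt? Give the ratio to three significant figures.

Unit 1 (fractured basalt): v = 4.30×0.0012/0.13 = 0.03969 m/d, t = 152/0.03969 = 3829 d
Unit 2 (silty sand): v = 0.694×0.0012/0.30 = 0.002776 m/d, t = 152/0.002776 = 54760 d
t(silty sand) / t(fractured basalt) = 54760/3829 = 14.3

14.3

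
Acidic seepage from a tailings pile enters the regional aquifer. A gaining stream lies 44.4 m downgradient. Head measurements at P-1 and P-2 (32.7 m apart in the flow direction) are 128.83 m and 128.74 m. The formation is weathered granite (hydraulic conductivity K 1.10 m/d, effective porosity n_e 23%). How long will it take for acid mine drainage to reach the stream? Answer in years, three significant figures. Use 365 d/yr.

Hydraulic gradient i = (128.83 − 128.74) / 32.7 = 0.09 / 32.7 = 0.002752
Specific discharge q = 1.10 × 0.002752 = 0.003028 m/d
v_s = q/n_e = 0.003028/0.23 = 0.01316 m/d
t = L / v = 44.4 / 0.01316 = 3373 d
   = 3373 / 365 = 9.24 yr

9.24 years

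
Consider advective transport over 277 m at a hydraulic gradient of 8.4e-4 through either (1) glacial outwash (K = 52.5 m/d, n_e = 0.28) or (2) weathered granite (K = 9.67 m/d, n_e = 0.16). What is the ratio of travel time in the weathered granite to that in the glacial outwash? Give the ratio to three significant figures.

Unit 1 (glacial outwash): v = 52.5×8.4e-4/0.28 = 0.1575 m/d, t = 277/0.1575 = 1759 d
Unit 2 (weathered granite): v = 9.67×8.4e-4/0.16 = 0.05077 m/d, t = 277/0.05077 = 5456 d
t(weathered granite) / t(glacial outwash) = 5456/1759 = 3.10

3.10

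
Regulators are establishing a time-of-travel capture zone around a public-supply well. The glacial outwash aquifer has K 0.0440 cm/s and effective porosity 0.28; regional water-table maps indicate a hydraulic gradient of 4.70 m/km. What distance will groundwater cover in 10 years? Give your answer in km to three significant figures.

2.33 km

K = 0.0440 cm/s × 864 = 38.02 m/d
Darcy flux q = K·i = 38.02 × 0.0047 = 0.1787 m/d
Average linear velocity = 0.1787 / 0.28 = 0.6381 m/d
T = 10 yr × 365 = 3650 d
L = v × T = 0.6381 × 3650 = 2329 m
   = 2.33 km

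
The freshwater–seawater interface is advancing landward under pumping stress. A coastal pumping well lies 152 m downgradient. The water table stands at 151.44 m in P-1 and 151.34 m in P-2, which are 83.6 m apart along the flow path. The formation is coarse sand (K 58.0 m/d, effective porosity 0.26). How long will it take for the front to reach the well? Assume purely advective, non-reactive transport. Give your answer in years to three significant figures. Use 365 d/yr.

Hydraulic gradient i = (151.44 − 151.34) / 83.6 = 0.10 / 83.6 = 0.001196
Specific discharge q = 58.0 × 0.001196 = 0.06938 m/d
v = Ki/n = 58.0·0.001196/0.26 = 0.2668 m/d
t = L / v = 152 / 0.2668 = 569.6 d
   = 569.6 / 365 = 1.56 yr

1.56 years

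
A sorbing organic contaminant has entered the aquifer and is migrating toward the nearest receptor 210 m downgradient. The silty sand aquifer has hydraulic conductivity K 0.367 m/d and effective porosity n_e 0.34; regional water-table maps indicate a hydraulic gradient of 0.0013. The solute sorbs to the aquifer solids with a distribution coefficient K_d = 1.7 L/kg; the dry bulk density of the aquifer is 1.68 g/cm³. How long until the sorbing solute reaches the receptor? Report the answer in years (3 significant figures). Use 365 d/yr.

Darcy flux q = K·i = 0.367 × 0.0013 = 4.771e-4 m/d
Seepage velocity v = q / n = 4.771e-4 / 0.34 = 0.001403 m/d
Retardation R = 1 + ρ_b·K_d/n = 1 + 1.68×1.7/0.34 = 9.400
Contaminant velocity v_c = v/R = 0.001403/9.400 = 1.493e-4 m/d
t = L/v_c = 210/1.493e-4 = 1.407e6 d
   = 1.407e6/365 = 3850 yr

3850 years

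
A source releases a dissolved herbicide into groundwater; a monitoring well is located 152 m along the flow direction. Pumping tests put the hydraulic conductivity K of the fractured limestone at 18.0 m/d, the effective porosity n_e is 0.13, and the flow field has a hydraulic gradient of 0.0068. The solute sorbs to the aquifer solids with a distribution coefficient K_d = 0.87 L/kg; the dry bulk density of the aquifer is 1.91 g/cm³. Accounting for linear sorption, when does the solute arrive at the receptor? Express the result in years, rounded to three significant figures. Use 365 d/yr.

6.10 years

q = Ki = 18.0 × 0.0068 = 0.1224 m/d
Seepage velocity v = q / n = 0.1224 / 0.13 = 0.9415 m/d
Retardation R = 1 + ρ_b·K_d/n = 1 + 1.91×0.87/0.13 = 13.78
Contaminant velocity v_c = v/R = 0.9415/13.78 = 0.06832 m/d
t = L/v_c = 152/0.06832 = 2225 d
   = 2225/365 = 6.10 yr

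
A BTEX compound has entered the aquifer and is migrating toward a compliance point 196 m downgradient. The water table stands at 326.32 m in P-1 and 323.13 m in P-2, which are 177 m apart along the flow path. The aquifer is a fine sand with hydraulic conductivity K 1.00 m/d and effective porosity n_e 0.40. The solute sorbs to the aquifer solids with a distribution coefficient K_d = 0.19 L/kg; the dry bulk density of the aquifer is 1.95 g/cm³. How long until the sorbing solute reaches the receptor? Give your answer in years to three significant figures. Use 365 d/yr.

Hydraulic gradient i = (326.32 − 323.13) / 177 = 3.19 / 177 = 0.01802
q = Ki = 1.00 × 0.01802 = 0.01802 m/d
v_s = q/n_e = 0.01802/0.40 = 0.04506 m/d
Retardation R = 1 + ρ_b·K_d/n = 1 + 1.95×0.19/0.40 = 1.926
Contaminant velocity v_c = v/R = 0.04506/1.926 = 0.02339 m/d
t = L/v_c = 196/0.02339 = 8379 d
   = 8379/365 = 23.0 yr

23.0 years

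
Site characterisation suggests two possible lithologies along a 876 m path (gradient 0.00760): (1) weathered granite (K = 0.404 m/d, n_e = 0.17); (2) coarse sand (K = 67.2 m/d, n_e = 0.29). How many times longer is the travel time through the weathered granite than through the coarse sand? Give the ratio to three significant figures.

Unit 1 (weathered granite): v = 0.404×0.0076/0.17 = 0.01806 m/d, t = 876/0.01806 = 48500 d
Unit 2 (coarse sand): v = 67.2×0.0076/0.29 = 1.761 m/d, t = 876/1.761 = 497.4 d
t(weathered granite) / t(coarse sand) = 48500/497.4 = 97.5

97.5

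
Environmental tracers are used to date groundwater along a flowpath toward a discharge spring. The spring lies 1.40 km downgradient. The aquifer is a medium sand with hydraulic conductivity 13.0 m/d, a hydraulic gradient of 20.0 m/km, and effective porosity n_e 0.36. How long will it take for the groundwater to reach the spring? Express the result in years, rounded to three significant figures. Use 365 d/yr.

5.31 years

Darcy flux q = K·i = 13.0 × 0.020 = 0.2600 m/d
v = Ki/n = 13.0·0.020/0.36 = 0.7222 m/d
L = 1.40 km = 1400 m
t = L / v = 1400 / 0.7222 = 1938 d
   = 1938 / 365 = 5.31 yr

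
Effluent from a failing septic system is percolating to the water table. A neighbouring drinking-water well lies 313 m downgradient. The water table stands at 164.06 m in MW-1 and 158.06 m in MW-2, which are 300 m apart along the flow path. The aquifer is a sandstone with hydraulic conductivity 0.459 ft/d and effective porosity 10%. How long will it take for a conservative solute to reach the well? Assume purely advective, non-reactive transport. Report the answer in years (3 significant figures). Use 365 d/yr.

Hydraulic gradient i = (164.06 − 158.06) / 300 = 6.00 / 300 = 0.02000
K = 0.459 ft/d × 0.3048 = 0.1399 m/d
q = Ki = 0.1399 × 0.02000 = 0.002798 m/d
Average linear velocity = 0.002798 / 0.10 = 0.02798 m/d
t = L / v = 313 / 0.02798 = 11190 d
   = 11190 / 365 = 30.6 yr

30.6 years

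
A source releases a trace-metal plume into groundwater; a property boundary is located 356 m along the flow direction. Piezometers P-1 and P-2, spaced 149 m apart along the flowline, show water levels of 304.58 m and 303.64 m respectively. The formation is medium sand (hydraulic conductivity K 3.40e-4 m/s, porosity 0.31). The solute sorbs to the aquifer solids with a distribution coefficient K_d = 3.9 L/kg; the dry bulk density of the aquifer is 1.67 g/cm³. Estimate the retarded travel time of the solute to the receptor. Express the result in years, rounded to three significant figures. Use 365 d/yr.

35.9 years

Hydraulic gradient i = (304.58 − 303.64) / 149 = 0.94 / 149 = 0.006309
K = 3.40e-4 m/s × 86400 s/d = 29.38 m/d
q = Ki = 29.38 × 0.006309 = 0.1853 m/d
Seepage velocity v = q / n = 0.1853 / 0.31 = 0.5978 m/d
Retardation R = 1 + ρ_b·K_d/n = 1 + 1.67×3.9/0.31 = 22.01
Contaminant velocity v_c = v/R = 0.5978/22.01 = 0.02716 m/d
t = L/v_c = 356/0.02716 = 13110 d
   = 13110/365 = 35.9 yr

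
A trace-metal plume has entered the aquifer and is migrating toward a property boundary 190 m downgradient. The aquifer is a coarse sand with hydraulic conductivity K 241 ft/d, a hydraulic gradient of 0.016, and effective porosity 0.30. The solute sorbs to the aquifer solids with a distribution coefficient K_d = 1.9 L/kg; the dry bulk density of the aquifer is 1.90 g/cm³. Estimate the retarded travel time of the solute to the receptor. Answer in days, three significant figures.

K = 241 ft/d × 0.3048 = 73.46 m/d
Darcy flux q = K·i = 73.46 × 0.016 = 1.175 m/d
Average linear velocity = 1.175 / 0.30 = 3.918 m/d
Retardation R = 1 + ρ_b·K_d/n = 1 + 1.90×1.9/0.30 = 13.03
Contaminant velocity v_c = v/R = 3.918/13.03 = 0.3006 m/d
t = L/v_c = 190/0.3006 = 632.1 d

632 days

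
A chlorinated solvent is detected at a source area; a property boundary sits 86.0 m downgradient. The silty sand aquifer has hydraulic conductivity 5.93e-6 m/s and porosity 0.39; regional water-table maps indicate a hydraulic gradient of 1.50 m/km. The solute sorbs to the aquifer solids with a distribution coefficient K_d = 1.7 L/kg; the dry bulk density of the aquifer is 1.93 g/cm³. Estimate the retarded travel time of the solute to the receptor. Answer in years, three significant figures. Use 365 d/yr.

K = 5.93e-6 m/s × 86400 s/d = 0.5124 m/d
q = Ki = 0.5124 × 0.0015 = 7.685e-4 m/d
v = Ki/n = 0.5124·0.0015/0.39 = 0.001971 m/d
Retardation R = 1 + ρ_b·K_d/n = 1 + 1.93×1.7/0.39 = 9.413
Contaminant velocity v_c = v/R = 0.001971/9.413 = 2.094e-4 m/d
t = L/v_c = 86.0/2.094e-4 = 410800 d
   = 410800/365 = 1130 yr

1130 years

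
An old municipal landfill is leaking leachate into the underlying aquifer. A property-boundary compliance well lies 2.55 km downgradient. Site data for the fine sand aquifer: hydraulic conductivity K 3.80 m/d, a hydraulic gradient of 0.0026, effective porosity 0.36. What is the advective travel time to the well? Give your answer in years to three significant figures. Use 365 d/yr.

255 years

Darcy flux q = K·i = 3.80 × 0.0026 = 0.009880 m/d
Average linear velocity = 0.009880 / 0.36 = 0.02744 m/d
L = 2.55 km = 2550 m
t = L / v = 2550 / 0.02744 = 92910 d
   = 92910 / 365 = 255 yr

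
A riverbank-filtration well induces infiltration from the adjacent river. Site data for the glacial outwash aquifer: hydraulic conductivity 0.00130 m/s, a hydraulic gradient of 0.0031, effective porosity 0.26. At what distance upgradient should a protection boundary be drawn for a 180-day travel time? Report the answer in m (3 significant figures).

241 m

K = 0.00130 m/s × 86400 s/d = 112.3 m/d
Specific discharge q = 112.3 × 0.0031 = 0.3482 m/d
v_s = q/n_e = 0.3482/0.26 = 1.339 m/d
L = v × T = 1.339 × 180 = 241.1 m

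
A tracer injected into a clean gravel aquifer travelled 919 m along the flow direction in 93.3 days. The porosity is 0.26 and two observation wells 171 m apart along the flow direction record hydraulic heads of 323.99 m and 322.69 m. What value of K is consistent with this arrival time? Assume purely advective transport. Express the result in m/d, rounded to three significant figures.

Hydraulic gradient i = (323.99 − 322.69) / 171 = 1.30 / 171 = 0.007602
v = L / t = 919 / 93.3 = 9.850 m/d
K = v · n / i = 9.850 × 0.26 / 0.007602 = 337 m/d

337 m/d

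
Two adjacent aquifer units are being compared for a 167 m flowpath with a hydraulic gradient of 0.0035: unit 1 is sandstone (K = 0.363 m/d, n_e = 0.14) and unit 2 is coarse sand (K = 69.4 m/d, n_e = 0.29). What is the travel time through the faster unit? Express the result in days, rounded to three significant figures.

Unit 1 (sandstone): v = 0.363×0.0035/0.14 = 0.009075 m/d, t = 167/0.009075 = 18400 d
Unit 2 (coarse sand): v = 69.4×0.0035/0.29 = 0.8376 m/d, t = 167/0.8376 = 199.4 d
Faster unit: t = 199 d

199 days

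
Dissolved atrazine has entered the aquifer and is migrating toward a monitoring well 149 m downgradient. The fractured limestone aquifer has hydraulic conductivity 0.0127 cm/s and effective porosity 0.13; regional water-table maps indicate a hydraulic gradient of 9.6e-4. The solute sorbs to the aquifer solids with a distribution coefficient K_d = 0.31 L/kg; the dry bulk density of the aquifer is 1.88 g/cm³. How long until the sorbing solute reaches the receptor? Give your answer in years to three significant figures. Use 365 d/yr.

K = 0.0127 cm/s × 864 = 10.97 m/d
q = Ki = 10.97 × 9.6e-4 = 0.01053 m/d
Average linear velocity = 0.01053 / 0.13 = 0.08103 m/d
Retardation R = 1 + ρ_b·K_d/n = 1 + 1.88×0.31/0.13 = 5.483
Contaminant velocity v_c = v/R = 0.08103/5.483 = 0.01478 m/d
t = L/v_c = 149/0.01478 = 10080 d
   = 10080/365 = 27.6 yr

27.6 years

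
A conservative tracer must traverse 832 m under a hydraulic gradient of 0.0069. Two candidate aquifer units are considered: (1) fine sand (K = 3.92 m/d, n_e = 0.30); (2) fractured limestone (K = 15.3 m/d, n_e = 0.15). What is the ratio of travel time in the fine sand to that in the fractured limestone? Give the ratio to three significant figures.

7.81

Unit 1 (fine sand): v = 3.92×0.0069/0.30 = 0.09016 m/d, t = 832/0.09016 = 9228 d
Unit 2 (fractured limestone): v = 15.3×0.0069/0.15 = 0.7038 m/d, t = 832/0.7038 = 1182 d
t(fine sand) / t(fractured limestone) = 9228/1182 = 7.81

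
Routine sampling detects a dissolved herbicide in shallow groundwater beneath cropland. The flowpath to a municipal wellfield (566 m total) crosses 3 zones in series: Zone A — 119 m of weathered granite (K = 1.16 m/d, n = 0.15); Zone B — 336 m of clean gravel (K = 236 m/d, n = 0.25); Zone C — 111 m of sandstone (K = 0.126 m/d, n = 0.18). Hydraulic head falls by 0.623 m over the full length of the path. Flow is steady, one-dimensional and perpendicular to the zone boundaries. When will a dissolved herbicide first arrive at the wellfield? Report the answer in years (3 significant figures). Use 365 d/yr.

Steady 1-D flow in series ⇒ the Darcy flux q is identical in every zone and the zone head losses add (resistances L/K in series).
Σ(L/K) = 119/1.16 + 336/236 + 111/0.126 = 102.6 + 1.424 + 881.0 = 985.0 d
q = ΔH / Σ(L/K) = 0.623 / 985.0 = 6.325e-4 m/d (same in every zone)
Zone A: v = q/n = 6.325e-4/0.15 = 0.004217 m/d → t_A = 119/0.004217 = 28220 d
Zone B: v = q/n = 6.325e-4/0.25 = 0.002530 m/d → t_B = 336/0.002530 = 132800 d
Zone C: v = q/n = 6.325e-4/0.18 = 0.003514 m/d → t_C = 111/0.003514 = 31590 d
Total t = 28220 + 132800 + 31590 = 192600 d
   = 192600 / 365 = 528 yr

528 years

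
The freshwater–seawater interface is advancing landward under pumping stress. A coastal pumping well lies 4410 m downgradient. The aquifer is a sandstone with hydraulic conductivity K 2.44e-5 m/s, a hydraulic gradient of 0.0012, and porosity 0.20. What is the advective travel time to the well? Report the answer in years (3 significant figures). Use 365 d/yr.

955 years

K = 2.44e-5 m/s × 86400 s/d = 2.108 m/d
Specific discharge q = 2.108 × 0.0012 = 0.002530 m/d
Average linear velocity = 0.002530 / 0.20 = 0.01265 m/d
t = L / v = 4410 / 0.01265 = 348600 d
   = 348600 / 365 = 955 yr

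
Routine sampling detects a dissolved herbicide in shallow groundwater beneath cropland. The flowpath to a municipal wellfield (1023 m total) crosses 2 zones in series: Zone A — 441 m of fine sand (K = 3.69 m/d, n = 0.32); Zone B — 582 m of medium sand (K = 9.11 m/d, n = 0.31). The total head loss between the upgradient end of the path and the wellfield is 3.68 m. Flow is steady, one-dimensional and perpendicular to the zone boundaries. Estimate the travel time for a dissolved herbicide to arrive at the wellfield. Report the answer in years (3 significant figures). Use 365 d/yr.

43.9 years

Continuity: the same q passes through each zone, so ΔH = q·Σ(L_j/K_j) — the zones act as resistances in series.
Σ(L/K) = 441/3.69 + 582/9.11 = 119.5 + 63.89 = 183.4 d
q = ΔH / Σ(L/K) = 3.68 / 183.4 = 0.02007 m/d (same in every zone)
Zone A: v = q/n = 0.02007/0.32 = 0.06271 m/d → t_A = 441/0.06271 = 7033 d
Zone B: v = q/n = 0.02007/0.31 = 0.06473 m/d → t_B = 582/0.06473 = 8991 d
Total t = 7033 + 8991 = 16020 d
   = 16020 / 365 = 43.9 yr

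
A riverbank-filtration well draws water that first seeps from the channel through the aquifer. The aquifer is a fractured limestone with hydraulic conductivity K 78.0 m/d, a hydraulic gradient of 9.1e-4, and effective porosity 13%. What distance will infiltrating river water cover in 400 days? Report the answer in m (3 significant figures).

218 m

q = Ki = 78.0 × 9.1e-4 = 0.07098 m/d
v_s = q/n_e = 0.07098/0.13 = 0.5460 m/d
L = v × T = 0.5460 × 400 = 218.4 m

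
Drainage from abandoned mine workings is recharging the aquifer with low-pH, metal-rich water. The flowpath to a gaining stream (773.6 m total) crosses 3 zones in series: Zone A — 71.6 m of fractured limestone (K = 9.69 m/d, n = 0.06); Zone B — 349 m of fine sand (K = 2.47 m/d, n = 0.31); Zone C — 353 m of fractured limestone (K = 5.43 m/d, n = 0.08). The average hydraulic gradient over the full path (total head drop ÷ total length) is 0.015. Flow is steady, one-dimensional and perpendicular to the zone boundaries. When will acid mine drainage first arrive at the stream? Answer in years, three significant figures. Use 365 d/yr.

For zones in series the flux q is common to all zones; the equivalent conductivity is the harmonic (thickness-weighted) mean, K_eq = L_total / Σ(L_j/K_j).
Σ(L/K) = 71.6/9.69 + 349/2.47 + 353/5.43 = 7.389 + 141.3 + 65.01 = 213.7 d
K_eq = L_total / Σ(L/K) = 773.6 / 213.7 = 3.620 m/d
q = K_eq · i = 3.620 × 0.015 = 0.05430 m/d (same in every zone)
Zone A: v = q/n = 0.05430/0.06 = 0.9050 m/d → t_A = 71.6/0.9050 = 79.11 d
Zone B: v = q/n = 0.05430/0.31 = 0.1752 m/d → t_B = 349/0.1752 = 1992 d
Zone C: v = q/n = 0.05430/0.08 = 0.6788 m/d → t_C = 353/0.6788 = 520.1 d
Total t = 79.11 + 1992 + 520.1 = 2592 d
   = 2592 / 365 = 7.10 yr

7.10 years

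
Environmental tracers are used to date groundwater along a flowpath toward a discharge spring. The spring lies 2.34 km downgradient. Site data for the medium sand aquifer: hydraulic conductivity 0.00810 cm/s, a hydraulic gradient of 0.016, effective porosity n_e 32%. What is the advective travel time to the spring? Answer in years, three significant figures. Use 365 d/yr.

K = 0.00810 cm/s × 864 = 6.998 m/d
Specific discharge q = 6.998 × 0.016 = 0.1120 m/d
v_s = q/n_e = 0.1120/0.32 = 0.3499 m/d
L = 2.34 km = 2340 m
t = L / v = 2340 / 0.3499 = 6687 d
   = 6687 / 365 = 18.3 yr

18.3 years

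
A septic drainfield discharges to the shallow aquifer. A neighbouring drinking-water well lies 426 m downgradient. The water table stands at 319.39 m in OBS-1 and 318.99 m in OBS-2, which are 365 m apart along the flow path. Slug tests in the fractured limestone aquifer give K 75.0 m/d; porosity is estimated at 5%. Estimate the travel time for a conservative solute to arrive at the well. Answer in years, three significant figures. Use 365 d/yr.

Hydraulic gradient i = (319.39 − 318.99) / 365 = 0.40 / 365 = 0.001096
q = Ki = 75.0 × 0.001096 = 0.08219 m/d
Seepage velocity v = q / n = 0.08219 / 0.05 = 1.644 m/d
t = L / v = 426 / 1.644 = 259.2 d
   = 259.2 / 365 = 0.710 yr

0.710 years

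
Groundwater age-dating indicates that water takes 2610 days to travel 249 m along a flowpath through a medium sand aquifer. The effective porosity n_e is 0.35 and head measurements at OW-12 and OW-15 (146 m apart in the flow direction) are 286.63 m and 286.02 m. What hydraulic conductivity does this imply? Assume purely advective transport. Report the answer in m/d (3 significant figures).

7.99 m/d

Hydraulic gradient i = (286.63 − 286.02) / 146 = 0.61 / 146 = 0.004178
v = L / t = 249 / 2610 = 0.09540 m/d
K = v · n / i = 0.09540 × 0.35 / 0.004178 = 7.99 m/d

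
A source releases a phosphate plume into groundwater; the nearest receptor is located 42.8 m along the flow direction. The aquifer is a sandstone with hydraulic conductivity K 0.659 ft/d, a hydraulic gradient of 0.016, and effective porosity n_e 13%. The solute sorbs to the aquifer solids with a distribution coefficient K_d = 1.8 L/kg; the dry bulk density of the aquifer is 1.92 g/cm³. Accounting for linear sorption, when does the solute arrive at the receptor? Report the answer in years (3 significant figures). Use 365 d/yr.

K = 0.659 ft/d × 0.3048 = 0.2009 m/d
Specific discharge q = 0.2009 × 0.016 = 0.003214 m/d
v = Ki/n = 0.2009·0.016/0.13 = 0.02472 m/d
Retardation R = 1 + ρ_b·K_d/n = 1 + 1.92×1.8/0.13 = 27.58
Contaminant velocity v_c = v/R = 0.02472/27.58 = 8.962e-4 m/d
t = L/v_c = 42.8/8.962e-4 = 47760 d
   = 47760/365 = 131 yr

131 years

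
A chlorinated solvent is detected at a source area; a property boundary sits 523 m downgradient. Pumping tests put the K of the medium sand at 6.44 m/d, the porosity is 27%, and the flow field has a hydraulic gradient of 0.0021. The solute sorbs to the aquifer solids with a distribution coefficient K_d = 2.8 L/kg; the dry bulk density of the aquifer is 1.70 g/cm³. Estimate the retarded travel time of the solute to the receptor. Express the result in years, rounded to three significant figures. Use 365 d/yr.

Darcy flux q = K·i = 6.44 × 0.0021 = 0.01352 m/d
Seepage velocity v = q / n = 0.01352 / 0.27 = 0.05009 m/d
Retardation R = 1 + ρ_b·K_d/n = 1 + 1.70×2.8/0.27 = 18.63
Contaminant velocity v_c = v/R = 0.05009/18.63 = 0.002689 m/d
t = L/v_c = 523/0.002689 = 194500 d
   = 194500/365 = 533 yr

533 years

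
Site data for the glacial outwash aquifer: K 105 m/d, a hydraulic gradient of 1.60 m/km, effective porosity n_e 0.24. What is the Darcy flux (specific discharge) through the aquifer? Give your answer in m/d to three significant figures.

0.168 m/d

Specific discharge q = 105 × 0.0016 = 0.1680 m/d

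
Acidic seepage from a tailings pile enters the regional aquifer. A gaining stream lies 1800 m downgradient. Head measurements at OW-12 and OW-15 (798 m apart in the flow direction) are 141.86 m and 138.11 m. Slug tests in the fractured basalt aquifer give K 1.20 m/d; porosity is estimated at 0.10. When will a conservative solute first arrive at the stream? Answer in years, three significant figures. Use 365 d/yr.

Hydraulic gradient i = (141.86 − 138.11) / 798 = 3.75 / 798 = 0.004699
Darcy flux q = K·i = 1.20 × 0.004699 = 0.005639 m/d
Average linear velocity = 0.005639 / 0.10 = 0.05639 m/d
t = L / v = 1800 / 0.05639 = 31920 d
   = 31920 / 365 = 87.5 yr

87.5 years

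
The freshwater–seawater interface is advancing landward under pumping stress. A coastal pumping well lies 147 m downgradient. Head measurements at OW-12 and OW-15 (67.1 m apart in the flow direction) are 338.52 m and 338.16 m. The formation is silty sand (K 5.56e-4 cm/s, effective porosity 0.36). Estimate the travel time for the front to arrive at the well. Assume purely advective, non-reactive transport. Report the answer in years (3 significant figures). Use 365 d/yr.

56.3 years

Hydraulic gradient i = (338.52 − 338.16) / 67.1 = 0.36 / 67.1 = 0.005365
K = 5.56e-4 cm/s × 864 = 0.4804 m/d
q = Ki = 0.4804 × 0.005365 = 0.002577 m/d
v = Ki/n = 0.4804·0.005365/0.36 = 0.007159 m/d
t = L / v = 147 / 0.007159 = 20530 d
   = 20530 / 365 = 56.3 yr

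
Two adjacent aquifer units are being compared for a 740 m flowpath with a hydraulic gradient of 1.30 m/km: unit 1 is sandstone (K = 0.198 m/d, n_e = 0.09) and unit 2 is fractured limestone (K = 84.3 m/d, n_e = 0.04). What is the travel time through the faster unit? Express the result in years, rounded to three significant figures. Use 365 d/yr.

0.740 years

Unit 1 (sandstone): v = 0.198×0.0013/0.09 = 0.002860 m/d, t = 740/0.002860 = 258700 d
Unit 2 (fractured limestone): v = 84.3×0.0013/0.04 = 2.740 m/d, t = 740/2.740 = 270.1 d
Faster: 270.1 d / 365 = 0.740 yr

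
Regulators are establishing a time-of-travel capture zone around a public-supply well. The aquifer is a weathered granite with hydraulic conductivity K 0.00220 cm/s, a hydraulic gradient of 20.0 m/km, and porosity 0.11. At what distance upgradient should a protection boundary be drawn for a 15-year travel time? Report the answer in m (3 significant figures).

1890 m

K = 0.00220 cm/s × 864 = 1.901 m/d
Darcy flux q = K·i = 1.901 × 0.020 = 0.03802 m/d
Seepage velocity v = q / n = 0.03802 / 0.11 = 0.3456 m/d
T = 15 yr × 365 = 5475 d
L = v × T = 0.3456 × 5475 = 1892 m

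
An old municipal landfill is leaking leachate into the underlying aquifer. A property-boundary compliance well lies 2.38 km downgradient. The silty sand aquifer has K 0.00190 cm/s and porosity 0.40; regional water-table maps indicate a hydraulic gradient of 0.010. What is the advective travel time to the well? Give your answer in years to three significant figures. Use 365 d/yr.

159 years

K = 0.00190 cm/s × 864 = 1.642 m/d
Darcy flux q = K·i = 1.642 × 0.010 = 0.01642 m/d
v_s = q/n_e = 0.01642/0.40 = 0.04104 m/d
L = 2.38 km = 2380 m
t = L / v = 2380 / 0.04104 = 57990 d
   = 57990 / 365 = 159 yr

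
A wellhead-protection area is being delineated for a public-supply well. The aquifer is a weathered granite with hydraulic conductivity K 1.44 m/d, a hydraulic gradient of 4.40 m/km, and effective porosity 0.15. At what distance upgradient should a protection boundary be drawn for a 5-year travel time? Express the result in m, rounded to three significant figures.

77.1 m

Specific discharge q = 1.44 × 0.0044 = 0.006336 m/d
Seepage velocity v = q / n = 0.006336 / 0.15 = 0.04224 m/d
T = 5 yr × 365 = 1825 d
L = v × T = 0.04224 × 1825 = 77.09 m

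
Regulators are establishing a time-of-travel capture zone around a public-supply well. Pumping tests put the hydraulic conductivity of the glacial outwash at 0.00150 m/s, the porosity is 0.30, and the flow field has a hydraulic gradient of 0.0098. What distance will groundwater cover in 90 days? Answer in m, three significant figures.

K = 0.00150 m/s × 86400 s/d = 129.6 m/d
Darcy flux q = K·i = 129.6 × 0.0098 = 1.270 m/d
Seepage velocity v = q / n = 1.270 / 0.30 = 4.234 m/d
L = v × T = 4.234 × 90 = 381.0 m

381 m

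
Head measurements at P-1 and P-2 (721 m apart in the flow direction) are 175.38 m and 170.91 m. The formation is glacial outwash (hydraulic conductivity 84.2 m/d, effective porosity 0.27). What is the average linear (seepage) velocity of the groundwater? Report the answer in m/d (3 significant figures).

1.93 m/d

Hydraulic gradient i = (175.38 − 170.91) / 721 = 4.47 / 721 = 0.006200
Specific discharge q = 84.2 × 0.006200 = 0.5220 m/d
v = Ki/n = 84.2·0.006200/0.27 = 1.933 m/d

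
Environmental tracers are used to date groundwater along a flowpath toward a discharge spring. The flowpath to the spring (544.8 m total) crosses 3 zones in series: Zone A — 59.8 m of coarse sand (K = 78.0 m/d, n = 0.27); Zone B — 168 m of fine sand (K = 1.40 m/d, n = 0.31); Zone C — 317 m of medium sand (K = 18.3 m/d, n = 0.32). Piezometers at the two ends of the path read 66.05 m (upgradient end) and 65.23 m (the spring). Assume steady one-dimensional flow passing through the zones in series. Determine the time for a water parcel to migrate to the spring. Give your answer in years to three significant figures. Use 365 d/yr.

78.3 years

Total head drop ΔH = 66.05 − 65.23 = 0.82 m
Steady 1-D flow in series ⇒ the Darcy flux q is identical in every zone and the zone head losses add (resistances L/K in series).
Σ(L/K) = 59.8/78.0 + 168/1.40 + 317/18.3 = 0.7667 + 120.0 + 17.32 = 138.1 d
q = ΔH / Σ(L/K) = 0.82 / 138.1 = 0.005938 m/d (same in every zone)
Zone A: v = q/n = 0.005938/0.27 = 0.02199 m/d → t_A = 59.8/0.02199 = 2719 d
Zone B: v = q/n = 0.005938/0.31 = 0.01916 m/d → t_B = 168/0.01916 = 8770 d
Zone C: v = q/n = 0.005938/0.32 = 0.01856 m/d → t_C = 317/0.01856 = 17080 d
Total t = 2719 + 8770 + 17080 = 28570 d
   = 28570 / 365 = 78.3 yr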